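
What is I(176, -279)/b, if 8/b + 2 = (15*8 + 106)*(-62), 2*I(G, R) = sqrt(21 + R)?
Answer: -7007*I*sqrt(258)/8 ≈ -14069.0*I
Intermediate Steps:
I(G, R) = sqrt(21 + R)/2
b = -4/7007 (b = 8/(-2 + (15*8 + 106)*(-62)) = 8/(-2 + (120 + 106)*(-62)) = 8/(-2 + 226*(-62)) = 8/(-2 - 14012) = 8/(-14014) = 8*(-1/14014) = -4/7007 ≈ -0.00057086)
I(176, -279)/b = (sqrt(21 - 279)/2)/(-4/7007) = (sqrt(-258)/2)*(-7007/4) = ((I*sqrt(258))/2)*(-7007/4) = (I*sqrt(258)/2)*(-7007/4) = -7007*I*sqrt(258)/8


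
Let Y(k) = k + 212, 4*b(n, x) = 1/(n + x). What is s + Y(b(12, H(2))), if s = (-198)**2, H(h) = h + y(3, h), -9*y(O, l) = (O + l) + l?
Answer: 18762025/476 ≈ 39416.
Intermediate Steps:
y(O, l) = -2*l/9 - O/9 (y(O, l) = -((O + l) + l)/9 = -(O + 2*l)/9 = -2*l/9 - O/9)
H(h) = -1/3 + 7*h/9 (H(h) = h + (-2*h/9 - 1/9*3) = h + (-2*h/9 - 1/3) = h + (-1/3 - 2*h/9) = -1/3 + 7*h/9)
b(n, x) = 1/(4*(n + x))
Y(k) = 212 + k
s = 39204
s + Y(b(12, H(2))) = 39204 + (212 + 1/(4*(12 + (-1/3 + (7/9)*2)))) = 39204 + (212 + 1/(4*(12 + (-1/3 + 14/9)))) = 39204 + (212 + 1/(4*(12 + 11/9))) = 39204 + (212 + 1/(4*(119/9))) = 39204 + (212 + (1/4)*(9/119)) = 39204 + (212 + 9/476) = 39204 + 100921/476 = 18762025/476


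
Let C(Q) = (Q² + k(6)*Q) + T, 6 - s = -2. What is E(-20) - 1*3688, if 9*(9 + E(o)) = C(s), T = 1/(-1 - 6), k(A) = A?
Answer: -25792/7 ≈ -3684.6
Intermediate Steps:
s = 8 (s = 6 - 1*(-2) = 6 + 2 = 8)
T = -⅐ (T = 1/(-7) = -⅐ ≈ -0.14286)
C(Q) = -⅐ + Q² + 6*Q (C(Q) = (Q² + 6*Q) - ⅐ = -⅐ + Q² + 6*Q)
E(o) = 24/7 (E(o) = -9 + (-⅐ + 8² + 6*8)/9 = -9 + (-⅐ + 64 + 48)/9 = -9 + (⅑)*(783/7) = -9 + 87/7 = 24/7)
E(-20) - 1*3688 = 24/7 - 1*3688 = 24/7 - 3688 = -25792/7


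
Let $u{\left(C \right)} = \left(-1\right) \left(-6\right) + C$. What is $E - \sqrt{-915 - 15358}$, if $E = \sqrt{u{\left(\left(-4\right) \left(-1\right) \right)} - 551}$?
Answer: $i \left(\sqrt{541} - \sqrt{16273}\right) \approx - 104.31 i$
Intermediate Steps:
$u{\left(C \right)} = 6 + C$
$E = i \sqrt{541}$ ($E = \sqrt{\left(6 - -4\right) - 551} = \sqrt{\left(6 + 4\right) - 551} = \sqrt{10 - 551} = \sqrt{-541} = i \sqrt{541} \approx 23.259 i$)
$E - \sqrt{-915 - 15358} = i \sqrt{541} - \sqrt{-915 - 15358} = i \sqrt{541} - \sqrt{-16273} = i \sqrt{541} - i \sqrt{16273}$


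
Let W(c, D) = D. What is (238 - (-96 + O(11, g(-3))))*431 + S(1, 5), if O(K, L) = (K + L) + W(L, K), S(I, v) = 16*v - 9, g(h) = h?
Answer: 135836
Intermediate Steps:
S(I, v) = -9 + 16*v
O(K, L) = L + 2*K (O(K, L) = (K + L) + K = L + 2*K)
(238 - (-96 + O(11, g(-3))))*431 + S(1, 5) = (238 - (-96 + (-3 + 2*11)))*431 + (-9 + 16*5) = (238 - (-96 + (-3 + 22)))*431 + (-9 + 80) = (238 - (-96 + 19))*431 + 71 = (238 - 1*(-77))*431 + 71 = (238 + 77)*431 + 71 = 315*431 + 71 = 135765 + 71 = 135836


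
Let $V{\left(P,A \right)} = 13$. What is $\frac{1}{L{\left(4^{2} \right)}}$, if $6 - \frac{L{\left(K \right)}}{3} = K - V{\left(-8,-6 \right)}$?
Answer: $\frac{1}{9} \approx 0.11111$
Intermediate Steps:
$L{\left(K \right)} = 57 - 3 K$ ($L{\left(K \right)} = 18 - 3 \left(K - 13\right) = 18 - 3 \left(-13 + K\right) = 18 - \left(-39 + 3 K\right) = 57 - 3 K$)
$\frac{1}{L{\left(4^{2} \right)}} = \frac{1}{57 - 3 \cdot 4^{2}} = \frac{1}{57 - 48} = \frac{1}{9}$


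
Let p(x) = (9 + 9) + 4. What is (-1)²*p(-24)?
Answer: 22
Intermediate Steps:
p(x) = 22 (p(x) = 18 + 4 = 22)
(-1)²*p(-24) = (-1)²*22 = 1*22 = 22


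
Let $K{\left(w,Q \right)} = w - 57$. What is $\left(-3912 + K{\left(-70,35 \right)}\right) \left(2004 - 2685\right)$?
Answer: $2750559$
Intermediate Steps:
$K{\left(w,Q \right)} = -57 + w$
$\left(-3912 + K{\left(-70,35 \right)}\right) \left(2004 - 2685\right) = \left(-3912 - 127\right) \left(2004 - 2685\right) = \left(-3912 - 127\right) \left(-681\right) = \left(-4039\right) \left(-681\right) = 2750559$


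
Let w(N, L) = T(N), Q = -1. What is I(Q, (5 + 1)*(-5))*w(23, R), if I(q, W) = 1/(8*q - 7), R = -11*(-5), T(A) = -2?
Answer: 2/15 ≈ 0.13333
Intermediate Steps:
R = 55
I(q, W) = 1/(-7 + 8*q)
w(N, L) = -2
I(Q, (5 + 1)*(-5))*w(23, R) = -2/(-7 + 8*(-1)) = -2/(-7 - 8) = -2/(-15) = -1/15*(-2) = 2/15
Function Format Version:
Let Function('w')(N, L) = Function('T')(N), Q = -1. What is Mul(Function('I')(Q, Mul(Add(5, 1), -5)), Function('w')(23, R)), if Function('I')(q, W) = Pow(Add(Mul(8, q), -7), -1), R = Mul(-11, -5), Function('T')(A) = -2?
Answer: Rational(2, 15) ≈ 0.13333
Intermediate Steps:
R = 55
Function('I')(q, W) = Pow(Add(-7, Mul(8, q)), -1)
Function('w')(N, L) = -2
Mul(Function('I')(Q, Mul(Add(5, 1), -5)), Function('w')(23, R)) = Mul(Pow(Add(-7, Mul(8, -1)), -1), -2) = Mul(Pow(Add(-7, -8), -1), -2) = Mul(Pow(-15, -1), -2) = Mul(Rational(-1, 15), -2) = Rational(2, 15)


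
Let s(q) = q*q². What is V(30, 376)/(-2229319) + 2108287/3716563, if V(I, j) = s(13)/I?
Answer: 140993162707679/248562135317910 ≈ 0.56723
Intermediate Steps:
s(q) = q³
V(I, j) = 2197/I (V(I, j) = 13³/I = 2197/I)
V(30, 376)/(-2229319) + 2108287/3716563 = (2197/30)/(-2229319) + 2108287/3716563 = (2197*(1/30))*(-1/2229319) + 2108287*(1/3716563) = (2197/30)*(-1/2229319) + 2108287/3716563 = -2197/66879570 + 2108287/3716563 = 140993162707679/248562135317910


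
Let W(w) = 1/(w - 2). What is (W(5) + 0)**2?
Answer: 1/9 ≈ 0.11111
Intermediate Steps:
W(w) = 1/(-2 + w)
(W(5) + 0)**2 = (1/(-2 + 5) + 0)**2 = (1/3 + 0)**2 = (1/3)**2 = 1/9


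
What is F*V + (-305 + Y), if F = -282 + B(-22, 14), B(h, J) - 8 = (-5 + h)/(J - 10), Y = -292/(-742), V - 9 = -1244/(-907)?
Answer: -4329263283/1345988 ≈ -3216.4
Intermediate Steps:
V = 9407/907 (V = 9 - 1244/(-907) = 9 - 1244*(-1/907) = 9 + 1244/907 = 9407/907 ≈ 10.372)
Y = 146/371 (Y = -292*(-1/742) = 146/371 ≈ 0.39353)
B(h, J) = 8 + (-5 + h)/(-10 + J) (B(h, J) = 8 + (-5 + h)/(J - 10) = 8 + (-5 + h)/(-10 + J))
F = -1123/4 (F = -282 + (-85 - 22 + 8*14)/(-10 + 14) = -282 + (-85 - 22 + 112)/4 = -282 + (1/4)*5 = -282 + 5/4 = -1123/4 ≈ -280.75)
F*V + (-305 + Y) = -1123/4*9407/907 + (-305 + 146/371) = -10564061/3628 - 113009/371 = -4329263283/1345988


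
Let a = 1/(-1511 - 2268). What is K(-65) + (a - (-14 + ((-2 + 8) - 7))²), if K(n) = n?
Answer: -1095911/3779 ≈ -290.00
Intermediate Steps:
a = -1/3779 (a = 1/(-3779) = -1/3779 ≈ -0.00026462)
K(-65) + (a - (-14 + ((-2 + 8) - 7))²) = -65 + (-1/3779 - (-14 + ((-2 + 8) - 7))²) = -65 + (-1/3779 - (-14 + (6 - 7))²) = -65 + (-1/3779 - (-14 - 1)²) = -65 + (-1/3779 - 1*(-15)²) = -65 + (-1/3779 - 1*225) = -65 + (-1/3779 - 225) = -65 - 850276/3779 = -1095911/3779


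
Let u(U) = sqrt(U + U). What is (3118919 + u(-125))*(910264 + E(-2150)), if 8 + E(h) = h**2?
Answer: 17256217810764 + 27663780*I*sqrt(10) ≈ 1.7256e+13 + 8.7481e+7*I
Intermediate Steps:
u(U) = sqrt(2)*sqrt(U) (u(U) = sqrt(2*U) = sqrt(2)*sqrt(U))
E(h) = -8 + h**2
(3118919 + u(-125))*(910264 + E(-2150)) = (3118919 + sqrt(2)*sqrt(-125))*(910264 + (-8 + (-2150)**2)) = (3118919 + sqrt(2)*(5*I*sqrt(5)))*(910264 + (-8 + 4622500)) = (3118919 + 5*I*sqrt(10))*(910264 + 4622492) = (3118919 + 5*I*sqrt(10))*5532756 = 17256217810764 + 27663780*I*sqrt(10)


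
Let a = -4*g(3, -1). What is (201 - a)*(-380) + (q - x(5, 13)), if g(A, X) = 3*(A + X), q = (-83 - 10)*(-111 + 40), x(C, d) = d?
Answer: -78910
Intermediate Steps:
q = 6603 (q = -93*(-71) = 6603)
g(A, X) = 3*A + 3*X
a = -24 (a = -4*(3*3 + 3*(-1)) = -4*(9 - 3) = -4*6 = -24)
(201 - a)*(-380) + (q - x(5, 13)) = (201 - 1*(-24))*(-380) + (6603 - 1*13) = (201 + 24)*(-380) + (6603 - 13) = 225*(-380) + 6590 = -85500 + 6590 = -78910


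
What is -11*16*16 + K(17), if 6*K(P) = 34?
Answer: -8431/3 ≈ -2810.3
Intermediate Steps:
K(P) = 17/3 (K(P) = (⅙)*34 = 17/3)
-11*16*16 + K(17) = -11*16*16 + 17/3 = -176*16 + 17/3 = -2816 + 17/3 = -8431/3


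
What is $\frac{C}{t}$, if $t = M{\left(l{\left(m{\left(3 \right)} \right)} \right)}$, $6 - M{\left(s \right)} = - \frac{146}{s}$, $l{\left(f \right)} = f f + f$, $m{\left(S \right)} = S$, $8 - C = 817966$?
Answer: $- \frac{4907748}{109} \approx -45025.0$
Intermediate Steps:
$C = -817958$ ($C = 8 - 817966 = -817958$)
$l{\left(f \right)} = f + f^{2}$ ($l{\left(f \right)} = f^{2} + f = f + f^{2}$)
$M{\left(s \right)} = 6 + \frac{146}{s}$ ($M{\left(s \right)} = 6 - - \frac{146}{s} = 6 + \frac{146}{s}$)
$t = \frac{109}{6}$ ($t = 6 + \frac{146}{3 \left(1 + 3\right)} = 6 + \frac{146}{3 \cdot 4} = 6 + \frac{146}{12} = 6 + 146 \cdot \frac{1}{12} = 6 + \frac{73}{6} = \frac{109}{6} \approx 18.167$)
$\frac{C}{t} = - \frac{817958}{\frac{109}{6}} = \left(-817958\right) \frac{6}{109} = - \frac{4907748}{109}$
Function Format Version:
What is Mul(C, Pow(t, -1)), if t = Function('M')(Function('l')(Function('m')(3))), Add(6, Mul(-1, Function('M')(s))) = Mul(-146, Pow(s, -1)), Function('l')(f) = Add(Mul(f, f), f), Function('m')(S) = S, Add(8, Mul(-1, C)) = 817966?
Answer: Rational(-4907748, 109) ≈ -45025.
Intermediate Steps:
C = -817958 (C = Add(8, Mul(-1, 817966)) = Add(8, -817966) = -817958)
Function('l')(f) = Add(f, Pow(f, 2)) (Function('l')(f) = Add(Pow(f, 2), f) = Add(f, Pow(f, 2)))
Function('M')(s) = Add(6, Mul(146, Pow(s, -1))) (Function('M')(s) = Add(6, Mul(-1, Mul(-146, Pow(s, -1)))) = Add(6, Mul(146, Pow(s, -1))))
t = Rational(109, 6) (t = Add(6, Mul(146, Pow(Mul(3, Add(1, 3)), -1))) = Add(6, Mul(146, Pow(Mul(3, 4), -1))) = Add(6, Mul(146, Pow(12, -1))) = Add(6, Mul(146, Rational(1, 12))) = Add(6, Rational(73, 6)) = Rational(109, 6) ≈ 18.167)
Mul(C, Pow(t, -1)) = Mul(-817958, Pow(Rational(109, 6), -1)) = Mul(-817958, Rational(6, 109)) = Rational(-4907748, 109)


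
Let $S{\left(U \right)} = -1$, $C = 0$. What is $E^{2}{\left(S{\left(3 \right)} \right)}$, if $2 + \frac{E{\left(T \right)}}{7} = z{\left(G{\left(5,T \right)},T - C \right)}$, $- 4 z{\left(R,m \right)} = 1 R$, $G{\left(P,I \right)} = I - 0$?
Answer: $\frac{2401}{16} \approx 150.06$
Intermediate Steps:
$G{\left(P,I \right)} = I$ ($G{\left(P,I \right)} = I + 0 = I$)
$z{\left(R,m \right)} = - \frac{R}{4}$ ($z{\left(R,m \right)} = - \frac{1 R}{4} = - \frac{R}{4}$)
$E{\left(T \right)} = -14 - \frac{7 T}{4}$ ($E{\left(T \right)} = -14 + 7 \left(- \frac{T}{4}\right) = -14 - \frac{7 T}{4}$)
$E^{2}{\left(S{\left(3 \right)} \right)} = \left(-14 - - \frac{7}{4}\right)^{2} = \left(-14 + \frac{7}{4}\right)^{2} = \left(- \frac{49}{4}\right)^{2} = \frac{2401}{16}$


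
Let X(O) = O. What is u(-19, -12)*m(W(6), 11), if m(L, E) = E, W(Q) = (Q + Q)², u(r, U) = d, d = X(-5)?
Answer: -55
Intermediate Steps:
d = -5
u(r, U) = -5
W(Q) = 4*Q² (W(Q) = (2*Q)² = 4*Q²)
u(-19, -12)*m(W(6), 11) = -5*11 = -55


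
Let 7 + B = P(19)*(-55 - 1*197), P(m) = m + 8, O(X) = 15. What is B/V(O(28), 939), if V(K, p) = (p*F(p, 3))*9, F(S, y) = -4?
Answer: 6811/33804 ≈ 0.20148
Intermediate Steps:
V(K, p) = -36*p (V(K, p) = (p*(-4))*9 = -4*p*9 = -36*p)
P(m) = 8 + m
B = -6811 (B = -7 + (8 + 19)*(-55 - 1*197) = -7 + 27*(-55 - 197) = -7 + 27*(-252) = -7 - 6804 = -6811)
B/V(O(28), 939) = -6811/((-36*939)) = -6811/(-33804) = -6811*(-1/33804) = 6811/33804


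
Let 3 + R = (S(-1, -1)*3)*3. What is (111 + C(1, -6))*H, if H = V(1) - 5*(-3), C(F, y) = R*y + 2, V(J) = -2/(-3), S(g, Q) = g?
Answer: 8695/3 ≈ 2898.3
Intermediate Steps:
V(J) = ⅔ (V(J) = -2*(-⅓) = ⅔)
R = -12 (R = -3 - 1*3*3 = -3 - 3*3 = -3 - 9 = -12)
C(F, y) = 2 - 12*y (C(F, y) = -12*y + 2 = 2 - 12*y)
H = 47/3 (H = ⅔ - 5*(-3) = ⅔ + 15 = 47/3 ≈ 15.667)
(111 + C(1, -6))*H = (111 + (2 - 12*(-6)))*(47/3) = (111 + (2 + 72))*(47/3) = (111 + 74)*(47/3) = 185*(47/3) = 8695/3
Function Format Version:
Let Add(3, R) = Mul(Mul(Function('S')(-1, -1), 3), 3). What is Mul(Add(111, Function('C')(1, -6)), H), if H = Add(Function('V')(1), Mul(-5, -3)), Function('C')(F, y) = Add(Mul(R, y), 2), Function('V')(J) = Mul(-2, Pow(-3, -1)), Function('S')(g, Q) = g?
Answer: Rational(8695, 3) ≈ 2898.3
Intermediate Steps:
Function('V')(J) = Rational(2, 3) (Function('V')(J) = Mul(-2, Rational(-1, 3)) = Rational(2, 3))
R = -12 (R = Add(-3, Mul(Mul(-1, 3), 3)) = Add(-3, Mul(-3, 3)) = Add(-3, -9) = -12)
Function('C')(F, y) = Add(2, Mul(-12, y)) (Function('C')(F, y) = Add(Mul(-12, y), 2) = Add(2, Mul(-12, y)))
H = Rational(47, 3) (H = Add(Rational(2, 3), Mul(-5, -3)) = Add(Rational(2, 3), 15) = Rational(47, 3) ≈ 15.667)
Mul(Add(111, Function('C')(1, -6)), H) = Mul(Add(111, Add(2, Mul(-12, -6))), Rational(47, 3)) = Mul(Add(111, Add(2, 72)), Rational(47, 3)) = Mul(Add(111, 74), Rational(47, 3)) = Mul(185, Rational(47, 3)) = Rational(8695, 3)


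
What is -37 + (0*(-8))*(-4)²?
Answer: -37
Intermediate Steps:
-37 + (0*(-8))*(-4)² = -37 + 0*16 = -37 + 0 = -37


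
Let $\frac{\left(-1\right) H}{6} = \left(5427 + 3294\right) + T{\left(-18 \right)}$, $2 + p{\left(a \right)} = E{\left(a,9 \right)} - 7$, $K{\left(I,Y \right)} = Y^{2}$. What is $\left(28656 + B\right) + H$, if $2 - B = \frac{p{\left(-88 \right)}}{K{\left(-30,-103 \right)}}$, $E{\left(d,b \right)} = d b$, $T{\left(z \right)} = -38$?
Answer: $- \frac{248674159}{10609} \approx -23440.0$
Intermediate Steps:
$E{\left(d,b \right)} = b d$
$p{\left(a \right)} = -9 + 9 a$ ($p{\left(a \right)} = -2 + \left(9 a - 7\right) = -2 + \left(-7 + 9 a\right) = -9 + 9 a$)
$H = -52098$ ($H = - 6 \left(\left(5427 + 3294\right) - 38\right) = - 6 \left(8721 - 38\right) = \left(-6\right) 8683 = -52098$)
$B = \frac{22019}{10609}$ ($B = 2 - \frac{-9 + 9 \left(-88\right)}{\left(-103\right)^{2}} = 2 - \frac{-9 - 792}{10609} = 2 - \left(-801\right) \frac{1}{10609} = 2 - - \frac{801}{10609} = 2 + \frac{801}{10609} = \frac{22019}{10609} \approx 2.0755$)
$\left(28656 + B\right) + H = \left(28656 + \frac{22019}{10609}\right) - 52098 = \frac{304033523}{10609} - 52098 = - \frac{248674159}{10609}$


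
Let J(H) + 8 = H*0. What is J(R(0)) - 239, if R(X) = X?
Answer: -247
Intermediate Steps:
J(H) = -8 (J(H) = -8 + H*0 = -8 + 0 = -8)
J(R(0)) - 239 = -8 - 239 = -247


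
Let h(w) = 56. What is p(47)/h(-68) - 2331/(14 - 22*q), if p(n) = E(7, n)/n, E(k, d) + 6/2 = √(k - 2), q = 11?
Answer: 511209/50008 + √5/2632 ≈ 10.223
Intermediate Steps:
E(k, d) = -3 + √(-2 + k) (E(k, d) = -3 + √(k - 2) = -3 + √(-2 + k))
p(n) = (-3 + √5)/n (p(n) = (-3 + √(-2 + 7))/n = (-3 + √5)/n)
p(47)/h(-68) - 2331/(14 - 22*q) = ((-3 + √5)/47)/56 - 2331/(14 - 22*11) = ((-3 + √5)/47)*(1/56) - 2331/(14 - 242) = (-3/47 + √5/47)*(1/56) - 2331/(-228) = (-3/2632 + √5/2632) - 2331*(-1/228) = (-3/2632 + √5/2632) + 777/76 = 511209/50008 + √5/2632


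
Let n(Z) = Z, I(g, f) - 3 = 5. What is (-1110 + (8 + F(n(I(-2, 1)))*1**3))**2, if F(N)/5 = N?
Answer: 1127844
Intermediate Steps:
I(g, f) = 8 (I(g, f) = 3 + 5 = 8)
F(N) = 5*N
(-1110 + (8 + F(n(I(-2, 1)))*1**3))**2 = (-1110 + (8 + (5*8)*1**3))**2 = (-1110 + (8 + 40*1))**2 = (-1110 + (8 + 40))**2 = (-1110 + 48)**2 = (-1062)**2 = 1127844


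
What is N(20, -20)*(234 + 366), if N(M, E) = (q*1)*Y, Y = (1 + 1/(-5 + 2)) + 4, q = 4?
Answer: 11200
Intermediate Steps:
Y = 14/3 (Y = (1 + 1/(-3)) + 4 = (1 - ⅓) + 4 = ⅔ + 4 = 14/3 ≈ 4.6667)
N(M, E) = 56/3 (N(M, E) = (4*1)*(14/3) = 4*(14/3) = 56/3)
N(20, -20)*(234 + 366) = 56*(234 + 366)/3 = (56/3)*600 = 11200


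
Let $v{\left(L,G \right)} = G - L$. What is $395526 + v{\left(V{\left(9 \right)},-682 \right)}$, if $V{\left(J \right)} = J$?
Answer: $394835$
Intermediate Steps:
$395526 + v{\left(V{\left(9 \right)},-682 \right)} = 395526 - 691 = 394835$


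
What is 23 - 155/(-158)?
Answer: 3789/158 ≈ 23.981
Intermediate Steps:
23 - 155/(-158) = 23 - 155*(-1/158) = 23 + 155/158 = 3789/158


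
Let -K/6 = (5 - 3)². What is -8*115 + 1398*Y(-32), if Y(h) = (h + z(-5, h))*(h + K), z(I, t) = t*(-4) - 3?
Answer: -7281704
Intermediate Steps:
z(I, t) = -3 - 4*t (z(I, t) = -4*t - 3 = -3 - 4*t)
K = -24 (K = -6*(5 - 3)² = -6*2² = -6*4 = -24)
Y(h) = (-24 + h)*(-3 - 3*h) (Y(h) = (h + (-3 - 4*h))*(h - 24) = (-3 - 3*h)*(-24 + h) = (-24 + h)*(-3 - 3*h))
-8*115 + 1398*Y(-32) = -8*115 + 1398*(72 - 3*(-32)² + 69*(-32)) = -920 + 1398*(72 - 3*1024 - 2208) = -920 + 1398*(72 - 3072 - 2208) = -920 + 1398*(-5208) = -920 - 7280784 = -7281704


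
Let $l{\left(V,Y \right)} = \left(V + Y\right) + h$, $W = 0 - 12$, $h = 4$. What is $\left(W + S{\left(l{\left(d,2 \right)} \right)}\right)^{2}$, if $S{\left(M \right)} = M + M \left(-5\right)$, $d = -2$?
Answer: $784$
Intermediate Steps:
$W = -12$ ($W = 0 - 12 = -12$)
$l{\left(V,Y \right)} = 4 + V + Y$ ($l{\left(V,Y \right)} = \left(V + Y\right) + 4 = 4 + V + Y$)
$S{\left(M \right)} = - 4 M$ ($S{\left(M \right)} = M - 5 M = - 4 M$)
$\left(W + S{\left(l{\left(d,2 \right)} \right)}\right)^{2} = \left(-12 - 4 \left(4 - 2 + 2\right)\right)^{2} = \left(-12 - 16\right)^{2} = \left(-28\right)^{2} = 784$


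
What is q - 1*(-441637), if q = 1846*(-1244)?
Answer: -1854787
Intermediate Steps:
q = -2296424
q - 1*(-441637) = -2296424 - 1*(-441637) = -2296424 + 441637 = -1854787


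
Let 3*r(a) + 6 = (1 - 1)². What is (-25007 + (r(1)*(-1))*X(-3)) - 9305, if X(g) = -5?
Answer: -34322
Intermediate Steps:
r(a) = -2 (r(a) = -2 + (1 - 1)²/3 = -2 + (⅓)*0² = -2 + (⅓)*0 = -2 + 0 = -2)
(-25007 + (r(1)*(-1))*X(-3)) - 9305 = (-25007 - 2*(-1)*(-5)) - 9305 = (-25007 + 2*(-5)) - 9305 = (-25007 - 10) - 9305 = -25017 - 9305 = -34322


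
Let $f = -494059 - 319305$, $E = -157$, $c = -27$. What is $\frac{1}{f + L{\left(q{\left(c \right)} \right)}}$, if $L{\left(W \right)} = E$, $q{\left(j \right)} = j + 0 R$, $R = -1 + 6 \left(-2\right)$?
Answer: $- \frac{1}{813521} \approx -1.2292 \cdot 10^{-6}$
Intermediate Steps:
$R = -13$ ($R = -1 - 12 = -13$)
$q{\left(j \right)} = j$ ($q{\left(j \right)} = j + 0 \left(-13\right) = j + 0 = j$)
$f = -813364$
$L{\left(W \right)} = -157$
$\frac{1}{f + L{\left(q{\left(c \right)} \right)}} = \frac{1}{-813364 - 157} = \frac{1}{-813521} = - \frac{1}{813521}$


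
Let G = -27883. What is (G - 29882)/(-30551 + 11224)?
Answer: 57765/19327 ≈ 2.9888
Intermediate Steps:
(G - 29882)/(-30551 + 11224) = (-27883 - 29882)/(-30551 + 11224) = -57765/(-19327) = -57765*(-1/19327) = 57765/19327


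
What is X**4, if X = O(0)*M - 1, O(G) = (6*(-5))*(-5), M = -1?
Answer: 519885601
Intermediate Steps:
O(G) = 150 (O(G) = -30*(-5) = 150)
X = -151 (X = 150*(-1) - 1 = -150 - 1 = -151)
X**4 = (-151)**4 = 519885601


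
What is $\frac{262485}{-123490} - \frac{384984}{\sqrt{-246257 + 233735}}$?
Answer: $- \frac{52497}{24698} + \frac{64164 i \sqrt{12522}}{2087} \approx -2.1256 + 3440.4 i$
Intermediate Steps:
$\frac{262485}{-123490} - \frac{384984}{\sqrt{-246257 + 233735}} = 262485 \left(- \frac{1}{123490}\right) - \frac{384984}{\sqrt{-12522}} = - \frac{52497}{24698} - \frac{384984}{i \sqrt{12522}} = - \frac{52497}{24698} - 384984 \left(- \frac{i \sqrt{12522}}{12522}\right) = - \frac{52497}{24698} + \frac{64164 i \sqrt{12522}}{2087}$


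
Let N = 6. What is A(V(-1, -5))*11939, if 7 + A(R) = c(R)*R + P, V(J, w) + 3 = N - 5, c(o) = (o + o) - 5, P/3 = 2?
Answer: 202963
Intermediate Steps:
P = 6 (P = 3*2 = 6)
c(o) = -5 + 2*o (c(o) = 2*o - 5 = -5 + 2*o)
V(J, w) = -2 (V(J, w) = -3 + (6 - 5) = -3 + 1 = -2)
A(R) = -1 + R*(-5 + 2*R) (A(R) = -7 + ((-5 + 2*R)*R + 6) = -7 + (R*(-5 + 2*R) + 6) = -7 + (6 + R*(-5 + 2*R)) = -1 + R*(-5 + 2*R))
A(V(-1, -5))*11939 = (-1 - 2*(-5 + 2*(-2)))*11939 = (-1 - 2*(-5 - 4))*11939 = (-1 - 2*(-9))*11939 = (-1 + 18)*11939 = 17*11939 = 202963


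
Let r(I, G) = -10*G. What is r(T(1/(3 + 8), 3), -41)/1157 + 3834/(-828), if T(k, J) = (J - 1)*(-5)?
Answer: -227581/53222 ≈ -4.2761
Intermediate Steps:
T(k, J) = 5 - 5*J (T(k, J) = (-1 + J)*(-5) = 5 - 5*J)
r(T(1/(3 + 8), 3), -41)/1157 + 3834/(-828) = -10*(-41)/1157 + 3834/(-828) = 410*(1/1157) + 3834*(-1/828) = 410/1157 - 213/46 = -227581/53222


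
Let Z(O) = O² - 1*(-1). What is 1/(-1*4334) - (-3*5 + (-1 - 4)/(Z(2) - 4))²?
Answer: -1733601/4334 ≈ -400.00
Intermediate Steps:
Z(O) = 1 + O² (Z(O) = O² + 1 = 1 + O²)
1/(-1*4334) - (-3*5 + (-1 - 4)/(Z(2) - 4))² = 1/(-1*4334) - (-3*5 + (-1 - 4)/((1 + 2²) - 4))² = 1/(-4334) - (-15 - 5/((1 + 4) - 4))² = -1/4334 - (-15 - 5/(5 - 4))² = -1/4334 - (-15 - 5/1)² = -1/4334 - (-15 - 5*1)² = -1/4334 - (-15 - 5)² = -1/4334 - 1*(-20)² = -1/4334 - 1*400 = -1/4334 - 400 = -1733601/4334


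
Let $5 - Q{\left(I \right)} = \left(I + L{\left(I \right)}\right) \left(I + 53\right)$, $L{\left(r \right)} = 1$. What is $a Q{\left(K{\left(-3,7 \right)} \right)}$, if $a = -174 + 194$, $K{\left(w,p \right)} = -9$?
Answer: $7140$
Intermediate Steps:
$Q{\left(I \right)} = 5 - \left(1 + I\right) \left(53 + I\right)$ ($Q{\left(I \right)} = 5 - \left(I + 1\right) \left(I + 53\right) = 5 - \left(1 + I\right) \left(53 + I\right)$)
$a = 20$
$a Q{\left(K{\left(-3,7 \right)} \right)} = 20 \left(-48 - \left(-9\right)^{2} - -486\right) = 20 \left(-48 - 81 + 486\right) = 20 \cdot 357 = 7140$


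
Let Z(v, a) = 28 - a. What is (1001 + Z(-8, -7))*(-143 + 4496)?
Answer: 4509708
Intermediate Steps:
(1001 + Z(-8, -7))*(-143 + 4496) = (1001 + (28 - 1*(-7)))*(-143 + 4496) = (1001 + (28 + 7))*4353 = (1001 + 35)*4353 = 1036*4353 = 4509708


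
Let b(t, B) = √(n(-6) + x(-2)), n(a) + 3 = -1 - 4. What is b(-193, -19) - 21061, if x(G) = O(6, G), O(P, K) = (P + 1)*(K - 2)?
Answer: -21061 + 6*I ≈ -21061.0 + 6.0*I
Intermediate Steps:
n(a) = -8 (n(a) = -3 + (-1 - 4) = -3 - 5 = -8)
O(P, K) = (1 + P)*(-2 + K)
x(G) = -14 + 7*G (x(G) = -2 + G - 2*6 + G*6 = -2 + G - 12 + 6*G = -14 + 7*G)
b(t, B) = 6*I (b(t, B) = √(-8 + (-14 + 7*(-2))) = √(-8 + (-14 - 14)) = √(-8 - 28) = √(-36) = 6*I)
b(-193, -19) - 21061 = 6*I - 21061 = -21061 + 6*I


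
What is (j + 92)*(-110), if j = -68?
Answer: -2640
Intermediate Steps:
(j + 92)*(-110) = (-68 + 92)*(-110) = 24*(-110) = -2640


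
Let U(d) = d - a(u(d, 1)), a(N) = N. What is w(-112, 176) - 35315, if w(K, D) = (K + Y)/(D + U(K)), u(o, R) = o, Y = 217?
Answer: -6215335/176 ≈ -35314.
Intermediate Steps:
U(d) = 0 (U(d) = d - d = 0)
w(K, D) = (217 + K)/D (w(K, D) = (K + 217)/(D + 0) = (217 + K)/D)
w(-112, 176) - 35315 = (217 - 112)/176 - 35315 = (1/176)*105 - 35315 = 105/176 - 35315 = -6215335/176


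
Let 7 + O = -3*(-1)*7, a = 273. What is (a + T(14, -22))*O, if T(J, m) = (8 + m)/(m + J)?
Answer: 7693/2 ≈ 3846.5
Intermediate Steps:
T(J, m) = (8 + m)/(J + m)
O = 14 (O = -7 - 3*(-1)*7 = -7 + 3*7 = -7 + 21 = 14)
(a + T(14, -22))*O = (273 + (8 - 22)/(14 - 22))*14 = (273 - 14/(-8))*14 = (273 - 1/8*(-14))*14 = (273 + 7/4)*14 = (1099/4)*14 = 7693/2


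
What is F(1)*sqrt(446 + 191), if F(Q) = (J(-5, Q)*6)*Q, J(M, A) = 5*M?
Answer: -1050*sqrt(13) ≈ -3785.8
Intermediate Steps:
F(Q) = -150*Q (F(Q) = ((5*(-5))*6)*Q = (-25*6)*Q = -150*Q)
F(1)*sqrt(446 + 191) = (-150*1)*sqrt(446 + 191) = -1050*sqrt(13)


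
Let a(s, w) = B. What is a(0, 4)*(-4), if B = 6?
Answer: -24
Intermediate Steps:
a(s, w) = 6
a(0, 4)*(-4) = 6*(-4) = -24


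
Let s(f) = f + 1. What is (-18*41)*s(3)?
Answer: -2952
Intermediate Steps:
s(f) = 1 + f
(-18*41)*s(3) = (-18*41)*(1 + 3) = -738*4 = -2952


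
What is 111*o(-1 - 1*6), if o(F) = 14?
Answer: 1554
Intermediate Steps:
111*o(-1 - 1*6) = 111*14 = 1554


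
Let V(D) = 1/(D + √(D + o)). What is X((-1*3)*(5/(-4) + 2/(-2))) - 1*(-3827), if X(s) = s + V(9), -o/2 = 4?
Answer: 76677/20 ≈ 3833.9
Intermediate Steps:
o = -8 (o = -2*4 = -8)
V(D) = 1/(D + √(-8 + D)) (V(D) = 1/(D + √(D - 8)) = 1/(D + √(-8 + D)))
X(s) = ⅒ + s (X(s) = s + 1/(9 + √(-8 + 9)) = s + 1/(9 + √1) = s + 1/(9 + 1) = s + 1/10 = s + ⅒ = ⅒ + s)
X((-1*3)*(5/(-4) + 2/(-2))) - 1*(-3827) = (⅒ + (-1*3)*(5/(-4) + 2/(-2))) - 1*(-3827) = (⅒ - 3*(5*(-¼) + 2*(-½))) + 3827 = (⅒ - 3*(-5/4 - 1)) + 3827 = (⅒ - 3*(-9/4)) + 3827 = (⅒ + 27/4) + 3827 = 137/20 + 3827 = 76677/20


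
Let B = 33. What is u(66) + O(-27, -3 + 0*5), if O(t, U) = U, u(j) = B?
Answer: 30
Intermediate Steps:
u(j) = 33
u(66) + O(-27, -3 + 0*5) = 33 + (-3 + 0*5) = 33 + (-3 + 0) = 33 - 3 = 30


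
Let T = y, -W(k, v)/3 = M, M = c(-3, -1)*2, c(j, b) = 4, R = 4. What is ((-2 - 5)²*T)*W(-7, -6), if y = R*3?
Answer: -14112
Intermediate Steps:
y = 12 (y = 4*3 = 12)
M = 8 (M = 4*2 = 8)
W(k, v) = -24 (W(k, v) = -3*8 = -24)
T = 12
((-2 - 5)²*T)*W(-7, -6) = ((-2 - 5)²*12)*(-24) = ((-7)²*12)*(-24) = (49*12)*(-24) = 588*(-24) = -14112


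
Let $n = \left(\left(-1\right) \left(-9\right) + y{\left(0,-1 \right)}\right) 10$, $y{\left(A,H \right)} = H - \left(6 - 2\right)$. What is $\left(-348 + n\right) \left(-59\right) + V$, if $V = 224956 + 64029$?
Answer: $307157$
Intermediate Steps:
$y{\left(A,H \right)} = -4 + H$ ($y{\left(A,H \right)} = H - \left(6 - 2\right) = H - 4 = -4 + H$)
$V = 288985$
$n = 40$ ($n = \left(\left(-1\right) \left(-9\right) - 5\right) 10 = \left(9 - 5\right) 10 = 4 \cdot 10 = 40$)
$\left(-348 + n\right) \left(-59\right) + V = \left(-348 + 40\right) \left(-59\right) + 288985 = \left(-308\right) \left(-59\right) + 288985 = 18172 + 288985 = 307157$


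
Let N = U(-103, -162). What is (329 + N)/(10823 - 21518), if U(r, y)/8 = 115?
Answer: -1249/10695 ≈ -0.11678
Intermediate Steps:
U(r, y) = 920 (U(r, y) = 8*115 = 920)
N = 920
(329 + N)/(10823 - 21518) = (329 + 920)/(10823 - 21518) = 1249/(-10695) = 1249*(-1/10695) = -1249/10695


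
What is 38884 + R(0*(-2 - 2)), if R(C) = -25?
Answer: 38859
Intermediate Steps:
38884 + R(0*(-2 - 2)) = 38884 - 25 = 38859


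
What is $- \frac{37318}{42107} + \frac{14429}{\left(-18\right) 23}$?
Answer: $- \frac{623011555}{17432298} \approx -35.739$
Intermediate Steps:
$- \frac{37318}{42107} + \frac{14429}{\left(-18\right) 23} = \left(-37318\right) \frac{1}{42107} + \frac{14429}{-414} = - \frac{37318}{42107} + 14429 \left(- \frac{1}{414}\right) = - \frac{37318}{42107} - \frac{14429}{414} = - \frac{623011555}{17432298}$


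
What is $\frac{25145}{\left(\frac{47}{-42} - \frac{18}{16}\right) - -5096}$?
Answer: $\frac{4224360}{855751} \approx 4.9364$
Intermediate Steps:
$\frac{25145}{\left(\frac{47}{-42} - \frac{18}{16}\right) - -5096} = \frac{25145}{\left(47 \left(- \frac{1}{42}\right) - \frac{9}{8}\right) + 5096} = \frac{25145}{\left(- \frac{47}{42} - \frac{9}{8}\right) + 5096} = \frac{25145}{- \frac{377}{168} + 5096} = \frac{25145}{\frac{855751}{168}} = 25145 \cdot \frac{168}{855751} = \frac{4224360}{855751}$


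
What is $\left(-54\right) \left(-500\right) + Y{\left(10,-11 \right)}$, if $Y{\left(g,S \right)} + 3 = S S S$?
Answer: $25666$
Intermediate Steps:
$Y{\left(g,S \right)} = -3 + S^{3}$ ($Y{\left(g,S \right)} = -3 + S S S = -3 + S^{2} S = -3 + S^{3}$)
$\left(-54\right) \left(-500\right) + Y{\left(10,-11 \right)} = \left(-54\right) \left(-500\right) + \left(-3 + \left(-11\right)^{3}\right) = 27000 - 1334 = 25666$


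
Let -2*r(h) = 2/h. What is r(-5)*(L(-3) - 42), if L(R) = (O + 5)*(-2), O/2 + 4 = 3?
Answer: -48/5 ≈ -9.6000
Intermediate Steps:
O = -2 (O = -8 + 2*3 = -8 + 6 = -2)
r(h) = -1/h
L(R) = -6 (L(R) = (-2 + 5)*(-2) = 3*(-2) = -6)
r(-5)*(L(-3) - 42) = (-1/(-5))*(-6 - 42) = -1*(-1/5)*(-48) = (1/5)*(-48) = -48/5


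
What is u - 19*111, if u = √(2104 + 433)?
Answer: -2109 + √2537 ≈ -2058.6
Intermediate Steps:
u = √2537 ≈ 50.369
u - 19*111 = √2537 - 19*111 = √2537 - 2109 = -2109 + √2537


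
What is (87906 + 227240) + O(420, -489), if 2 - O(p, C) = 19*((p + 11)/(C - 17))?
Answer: 159473077/506 ≈ 3.1516e+5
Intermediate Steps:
O(p, C) = 2 - 19*(11 + p)/(-17 + C) (O(p, C) = 2 - 19*(p + 11)/(C - 17) = 2 - 19*(11 + p)/(-17 + C))
(87906 + 227240) + O(420, -489) = (87906 + 227240) + (-243 - 19*420 + 2*(-489))/(-17 - 489) = 315146 + (-243 - 7980 - 978)/(-506) = 315146 - 1/506*(-9201) = 315146 + 9201/506 = 159473077/506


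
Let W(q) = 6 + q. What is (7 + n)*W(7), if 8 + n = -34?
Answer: -455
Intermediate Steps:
n = -42 (n = -8 - 34 = -42)
(7 + n)*W(7) = (7 - 42)*(6 + 7) = -35*13 = -455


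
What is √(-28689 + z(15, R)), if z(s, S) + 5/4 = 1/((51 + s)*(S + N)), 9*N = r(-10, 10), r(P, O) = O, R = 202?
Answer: I*√11600376492914/20108 ≈ 169.38*I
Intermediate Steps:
N = 10/9 (N = (⅑)*10 = 10/9 ≈ 1.1111)
z(s, S) = -5/4 + 1/((51 + s)*(10/9 + S)) (z(s, S) = -5/4 + 1/((51 + s)*(S + 10/9)) = -5/4 + 1/((51 + s)*(10/9 + S)))
√(-28689 + z(15, R)) = √(-28689 + (-2514 - 2295*202 - 50*15 - 45*202*15)/(4*(510 + 10*15 + 459*202 + 9*202*15))) = √(-28689 + (-2514 - 463590 - 750 - 136350)/(4*(510 + 150 + 92718 + 27270))) = √(-28689 + (¼)*(-603204)/120648) = √(-28689 + (¼)*(1/120648)*(-603204)) = √(-28689 - 50267/40216) = √(-1153807091/40216) = I*√11600376492914/20108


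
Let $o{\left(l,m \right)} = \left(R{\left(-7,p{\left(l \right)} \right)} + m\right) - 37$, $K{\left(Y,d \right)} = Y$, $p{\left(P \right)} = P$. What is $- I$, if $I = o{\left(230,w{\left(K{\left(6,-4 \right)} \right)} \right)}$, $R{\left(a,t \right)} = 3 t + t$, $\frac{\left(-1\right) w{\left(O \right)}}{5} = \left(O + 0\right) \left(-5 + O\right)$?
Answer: $-853$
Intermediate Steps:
$w{\left(O \right)} = - 5 O \left(-5 + O\right)$ ($w{\left(O \right)} = - 5 \left(O + 0\right) \left(-5 + O\right) = - 5 O \left(-5 + O\right)$)
$R{\left(a,t \right)} = 4 t$
$o{\left(l,m \right)} = -37 + m + 4 l$ ($o{\left(l,m \right)} = \left(4 l + m\right) - 37 = \left(m + 4 l\right) - 37 = -37 + m + 4 l$)
$I = 853$ ($I = -37 + 5 \cdot 6 \left(5 - 6\right) + 4 \cdot 230 = -37 + 5 \cdot 6 \left(5 - 6\right) + 920 = -37 + 5 \cdot 6 \left(-1\right) + 920 = -37 - 30 + 920 = 853$)
$- I = \left(-1\right) 853 = -853$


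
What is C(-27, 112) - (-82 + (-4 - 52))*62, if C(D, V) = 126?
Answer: 8682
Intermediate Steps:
C(-27, 112) - (-82 + (-4 - 52))*62 = 126 - (-82 + (-4 - 52))*62 = 126 - (-82 - 56)*62 = 126 - (-138)*62 = 126 - 1*(-8556) = 126 + 8556 = 8682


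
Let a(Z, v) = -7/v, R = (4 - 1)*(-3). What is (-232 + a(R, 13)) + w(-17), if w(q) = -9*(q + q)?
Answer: 955/13 ≈ 73.462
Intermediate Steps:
R = -9 (R = 3*(-3) = -9)
w(q) = -18*q
(-232 + a(R, 13)) + w(-17) = (-232 - 7/13) - 18*(-17) = (-232 - 7*1/13) + 306 = (-232 - 7/13) + 306 = -3023/13 + 306 = 955/13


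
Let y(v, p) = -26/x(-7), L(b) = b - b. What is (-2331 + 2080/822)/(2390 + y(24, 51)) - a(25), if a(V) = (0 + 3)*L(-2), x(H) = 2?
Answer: -957001/976947 ≈ -0.97958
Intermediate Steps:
L(b) = 0
a(V) = 0 (a(V) = (0 + 3)*0 = 3*0 = 0)
y(v, p) = -13 (y(v, p) = -26/2 = -26*½ = -13)
(-2331 + 2080/822)/(2390 + y(24, 51)) - a(25) = (-2331 + 2080/822)/(2390 - 13) - 1*0 = (-2331 + 2080*(1/822))/2377 + 0 = (-2331 + 1040/411)*(1/2377) + 0 = -957001/411*1/2377 + 0 = -957001/976947 + 0 = -957001/976947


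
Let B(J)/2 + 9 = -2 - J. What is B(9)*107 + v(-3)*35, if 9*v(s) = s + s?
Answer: -12910/3 ≈ -4303.3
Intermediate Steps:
v(s) = 2*s/9 (v(s) = (s + s)/9 = (2*s)/9 = 2*s/9)
B(J) = -22 - 2*J (B(J) = -18 + 2*(-2 - J) = -18 + (-4 - 2*J) = -22 - 2*J)
B(9)*107 + v(-3)*35 = (-22 - 2*9)*107 + ((2/9)*(-3))*35 = (-22 - 18)*107 - ⅔*35 = -40*107 - 70/3 = -4280 - 70/3 = -12910/3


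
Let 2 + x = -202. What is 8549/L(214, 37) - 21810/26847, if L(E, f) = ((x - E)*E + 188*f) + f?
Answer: -675981931/737925591 ≈ -0.91606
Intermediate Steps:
x = -204 (x = -2 - 202 = -204)
L(E, f) = 189*f + E*(-204 - E) (L(E, f) = ((-204 - E)*E + 188*f) + f = (E*(-204 - E) + 188*f) + f = (188*f + E*(-204 - E)) + f = 189*f + E*(-204 - E))
8549/L(214, 37) - 21810/26847 = 8549/(-1*214² - 204*214 + 189*37) - 21810/26847 = 8549/(-1*45796 - 43656 + 6993) - 21810*1/26847 = 8549/(-45796 - 43656 + 6993) - 7270/8949 = 8549/(-82459) - 7270/8949 = 8549*(-1/82459) - 7270/8949 = -8549/82459 - 7270/8949 = -675981931/737925591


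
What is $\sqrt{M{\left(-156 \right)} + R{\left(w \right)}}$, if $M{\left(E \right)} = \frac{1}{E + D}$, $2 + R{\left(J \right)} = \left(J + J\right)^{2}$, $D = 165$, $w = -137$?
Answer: $\frac{\sqrt{675667}}{3} \approx 274.0$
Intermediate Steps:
$R{\left(J \right)} = -2 + 4 J^{2}$ ($R{\left(J \right)} = -2 + \left(J + J\right)^{2} = -2 + \left(2 J\right)^{2} = -2 + 4 J^{2}$)
$M{\left(E \right)} = \frac{1}{165 + E}$ ($M{\left(E \right)} = \frac{1}{E + 165} = \frac{1}{165 + E}$)
$\sqrt{M{\left(-156 \right)} + R{\left(w \right)}} = \sqrt{\frac{1}{165 - 156} - \left(2 - 4 \left(-137\right)^{2}\right)} = \sqrt{\frac{1}{9} + \left(-2 + 4 \cdot 18769\right)} = \sqrt{\frac{1}{9} + \left(-2 + 75076\right)} = \sqrt{\frac{1}{9} + 75074} = \sqrt{\frac{675667}{9}} = \frac{\sqrt{675667}}{3}$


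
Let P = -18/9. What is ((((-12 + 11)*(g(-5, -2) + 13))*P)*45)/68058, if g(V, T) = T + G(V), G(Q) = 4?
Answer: 75/3781 ≈ 0.019836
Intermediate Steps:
P = -2 (P = -18*⅑ = -2)
g(V, T) = 4 + T (g(V, T) = T + 4 = 4 + T)
((((-12 + 11)*(g(-5, -2) + 13))*P)*45)/68058 = ((((-12 + 11)*((4 - 2) + 13))*(-2))*45)/68058 = ((-(2 + 13)*(-2))*45)*(1/68058) = ((-1*15*(-2))*45)*(1/68058) = (-15*(-2)*45)*(1/68058) = (30*45)*(1/68058) = 1350*(1/68058) = 75/3781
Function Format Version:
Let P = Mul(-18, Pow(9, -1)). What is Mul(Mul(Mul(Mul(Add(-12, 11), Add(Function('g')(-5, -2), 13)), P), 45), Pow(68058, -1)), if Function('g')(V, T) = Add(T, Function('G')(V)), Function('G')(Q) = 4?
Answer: Rational(75, 3781) ≈ 0.019836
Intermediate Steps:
P = -2 (P = Mul(-18, Rational(1, 9)) = -2)
Function('g')(V, T) = Add(4, T) (Function('g')(V, T) = Add(T, 4) = Add(4, T))
Mul(Mul(Mul(Mul(Add(-12, 11), Add(Function('g')(-5, -2), 13)), P), 45), Pow(68058, -1)) = Mul(Mul(Mul(Mul(Add(-12, 11), Add(Add(4, -2), 13)), -2), 45), Pow(68058, -1)) = Mul(Mul(Mul(Mul(-1, Add(2, 13)), -2), 45), Rational(1, 68058)) = Mul(Mul(Mul(Mul(-1, 15), -2), 45), Rational(1, 68058)) = Mul(Mul(Mul(-15, -2), 45), Rational(1, 68058)) = Mul(Mul(30, 45), Rational(1, 68058)) = Mul(1350, Rational(1, 68058)) = Rational(75, 3781)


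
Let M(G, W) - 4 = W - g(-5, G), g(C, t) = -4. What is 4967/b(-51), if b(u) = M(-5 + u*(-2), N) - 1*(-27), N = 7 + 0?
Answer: 4967/42 ≈ 118.26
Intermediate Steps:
N = 7
M(G, W) = 8 + W (M(G, W) = 4 + (W - 1*(-4)) = 4 + (W + 4) = 4 + (4 + W) = 8 + W)
b(u) = 42 (b(u) = (8 + 7) - 1*(-27) = 15 + 27 = 42)
4967/b(-51) = 4967/42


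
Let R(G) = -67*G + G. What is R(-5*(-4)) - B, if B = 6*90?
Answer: -1860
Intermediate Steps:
R(G) = -66*G
B = 540
R(-5*(-4)) - B = -(-330)*(-4) - 1*540 = -66*20 - 540 = -1320 - 540 = -1860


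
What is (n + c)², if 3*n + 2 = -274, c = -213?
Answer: 93025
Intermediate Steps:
n = -92 (n = -⅔ + (⅓)*(-274) = -⅔ - 274/3 = -92)
(n + c)² = (-92 - 213)² = (-305)² = 93025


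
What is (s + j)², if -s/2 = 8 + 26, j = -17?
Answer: 7225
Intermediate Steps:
s = -68 (s = -2*(8 + 26) = -2*34 = -68)
(s + j)² = (-68 - 17)² = (-85)² = 7225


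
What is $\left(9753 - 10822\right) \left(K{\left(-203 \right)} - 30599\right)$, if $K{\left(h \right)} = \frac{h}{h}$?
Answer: $32709262$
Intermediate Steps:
$K{\left(h \right)} = 1$
$\left(9753 - 10822\right) \left(K{\left(-203 \right)} - 30599\right) = \left(9753 - 10822\right) \left(1 - 30599\right) = \left(-1069\right) \left(-30598\right) = 32709262$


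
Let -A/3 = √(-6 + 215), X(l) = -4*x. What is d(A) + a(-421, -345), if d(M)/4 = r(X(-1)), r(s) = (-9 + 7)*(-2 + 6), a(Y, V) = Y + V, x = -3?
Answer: -798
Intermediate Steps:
a(Y, V) = V + Y
X(l) = 12 (X(l) = -4*(-3) = 12)
r(s) = -8 (r(s) = -2*4 = -8)
A = -3*√209 (A = -3*√(-6 + 215) = -3*√209 ≈ -43.370)
d(M) = -32 (d(M) = 4*(-8) = -32)
d(A) + a(-421, -345) = -32 + (-345 - 421) = -32 - 766 = -798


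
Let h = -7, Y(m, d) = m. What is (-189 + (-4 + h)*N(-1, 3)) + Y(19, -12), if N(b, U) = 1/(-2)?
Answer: -329/2 ≈ -164.50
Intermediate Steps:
N(b, U) = -½
(-189 + (-4 + h)*N(-1, 3)) + Y(19, -12) = (-189 + (-4 - 7)*(-½)) + 19 = (-189 - 11*(-½)) + 19 = (-189 + 11/2) + 19 = -367/2 + 19 = -329/2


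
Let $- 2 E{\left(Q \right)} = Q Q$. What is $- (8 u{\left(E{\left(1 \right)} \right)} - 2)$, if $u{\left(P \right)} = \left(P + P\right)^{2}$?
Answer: $-6$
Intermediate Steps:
$E{\left(Q \right)} = - \frac{Q^{2}}{2}$ ($E{\left(Q \right)} = - \frac{Q Q}{2} = - \frac{Q^{2}}{2}$)
$u{\left(P \right)} = 4 P^{2}$ ($u{\left(P \right)} = \left(2 P\right)^{2} = 4 P^{2}$)
$- (8 u{\left(E{\left(1 \right)} \right)} - 2) = - (8 \cdot 4 \left(- \frac{1^{2}}{2}\right)^{2} - 2) = - (8 \cdot 4 \left(\left(- \frac{1}{2}\right) 1\right)^{2} - 2) = - (8 \cdot 4 \left(- \frac{1}{2}\right)^{2} - 2) = - (8 \cdot 4 \cdot \frac{1}{4} - 2) = - (8 \cdot 1 - 2) = - (8 - 2) = \left(-1\right) 6 = -6$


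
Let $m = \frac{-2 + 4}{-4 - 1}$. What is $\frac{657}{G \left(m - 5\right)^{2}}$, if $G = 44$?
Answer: $\frac{1825}{3564} \approx 0.51206$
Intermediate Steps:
$m = - \frac{2}{5}$ ($m = \frac{2}{-5} = 2 \left(- \frac{1}{5}\right) = - \frac{2}{5} \approx -0.4$)
$\frac{657}{G \left(m - 5\right)^{2}} = \frac{657}{44 \left(- \frac{2}{5} - 5\right)^{2}} = \frac{657}{44 \left(- \frac{27}{5}\right)^{2}} = \frac{657}{44 \cdot \frac{729}{25}} = \frac{657}{\frac{32076}{25}} = 657 \cdot \frac{25}{32076} = \frac{1825}{3564}$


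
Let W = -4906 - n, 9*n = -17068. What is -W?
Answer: 27086/9 ≈ 3009.6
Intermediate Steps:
n = -17068/9 (n = (1/9)*(-17068) = -17068/9 ≈ -1896.4)
W = -27086/9 (W = -4906 - 1*(-17068/9) = -4906 + 17068/9 = -27086/9 ≈ -3009.6)
-W = -1*(-27086/9) = 27086/9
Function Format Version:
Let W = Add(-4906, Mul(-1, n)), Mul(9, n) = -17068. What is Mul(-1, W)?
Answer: Rational(27086, 9) ≈ 3009.6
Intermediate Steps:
n = Rational(-17068, 9) (n = Mul(Rational(1, 9), -17068) = Rational(-17068, 9) ≈ -1896.4)
W = Rational(-27086, 9) (W = Add(-4906, Mul(-1, Rational(-17068, 9))) = Add(-4906, Rational(17068, 9)) = Rational(-27086, 9) ≈ -3009.6)
Mul(-1, W) = Mul(-1, Rational(-27086, 9)) = Rational(27086, 9)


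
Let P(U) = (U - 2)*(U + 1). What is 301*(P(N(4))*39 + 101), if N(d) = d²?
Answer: 2824283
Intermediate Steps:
P(U) = (1 + U)*(-2 + U) (P(U) = (-2 + U)*(1 + U) = (1 + U)*(-2 + U))
301*(P(N(4))*39 + 101) = 301*((-2 + (4²)² - 1*4²)*39 + 101) = 301*((-2 + 16² - 1*16)*39 + 101) = 301*((-2 + 256 - 16)*39 + 101) = 301*(238*39 + 101) = 301*(9282 + 101) = 301*9383 = 2824283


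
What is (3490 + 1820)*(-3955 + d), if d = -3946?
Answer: -41954310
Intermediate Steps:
(3490 + 1820)*(-3955 + d) = (3490 + 1820)*(-3955 - 3946) = 5310*(-7901) = -41954310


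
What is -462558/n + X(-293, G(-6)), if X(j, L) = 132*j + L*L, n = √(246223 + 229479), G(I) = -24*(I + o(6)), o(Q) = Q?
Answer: -38676 - 231279*√475702/237851 ≈ -39347.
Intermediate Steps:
G(I) = -144 - 24*I (G(I) = -24*(I + 6) = -24*(6 + I) = -144 - 24*I)
n = √475702 ≈ 689.71
X(j, L) = L² + 132*j (X(j, L) = 132*j + L² = L² + 132*j)
-462558/n + X(-293, G(-6)) = -462558*√475702/475702 + ((-144 - 24*(-6))² + 132*(-293)) = -231279*√475702/237851 + ((-144 + 144)² - 38676) = -231279*√475702/237851 + (0² - 38676) = -231279*√475702/237851 + (0 - 38676) = -231279*√475702/237851 - 38676 = -38676 - 231279*√475702/237851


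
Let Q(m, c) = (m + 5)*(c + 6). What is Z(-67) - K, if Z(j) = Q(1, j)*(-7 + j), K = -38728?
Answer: 65812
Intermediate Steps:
Q(m, c) = (5 + m)*(6 + c)
Z(j) = (-7 + j)*(36 + 6*j) (Z(j) = (30 + 5*j + 6*1 + j*1)*(-7 + j) = (30 + 5*j + 6 + j)*(-7 + j) = (36 + 6*j)*(-7 + j) = (-7 + j)*(36 + 6*j))
Z(-67) - K = 6*(-7 - 67)*(6 - 67) - 1*(-38728) = 6*(-74)*(-61) + 38728 = 27084 + 38728 = 65812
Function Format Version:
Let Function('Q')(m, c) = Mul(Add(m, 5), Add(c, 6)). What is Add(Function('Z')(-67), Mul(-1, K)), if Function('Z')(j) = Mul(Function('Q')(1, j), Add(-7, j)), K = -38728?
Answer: 65812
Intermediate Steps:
Function('Q')(m, c) = Mul(Add(5, m), Add(6, c))
Function('Z')(j) = Mul(Add(-7, j), Add(36, Mul(6, j))) (Function('Z')(j) = Mul(Add(30, Mul(5, j), Mul(6, 1), Mul(j, 1)), Add(-7, j)) = Mul(Add(30, Mul(5, j), 6, j), Add(-7, j)) = Mul(Add(36, Mul(6, j)), Add(-7, j)) = Mul(Add(-7, j), Add(36, Mul(6, j))))
Add(Function('Z')(-67), Mul(-1, K)) = Add(Mul(6, Add(-7, -67), Add(6, -67)), Mul(-1, -38728)) = Add(Mul(6, -74, -61), 38728) = Add(27084, 38728) = 65812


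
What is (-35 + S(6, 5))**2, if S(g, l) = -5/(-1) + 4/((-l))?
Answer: 23716/25 ≈ 948.64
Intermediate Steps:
S(g, l) = 5 - 4/l (S(g, l) = -5*(-1) + 4*(-1/l) = 5 - 4/l)
(-35 + S(6, 5))**2 = (-35 + (5 - 4/5))**2 = (-35 + 21/5)**2 = (-154/5)**2 = 23716/25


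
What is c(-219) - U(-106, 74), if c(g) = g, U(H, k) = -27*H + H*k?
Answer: 4763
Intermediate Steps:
c(-219) - U(-106, 74) = -219 - (-106)*(-27 + 74) = -219 - (-106)*47 = -219 - 1*(-4982) = -219 + 4982 = 4763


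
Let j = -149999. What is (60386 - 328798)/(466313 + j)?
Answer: -134206/158157 ≈ -0.84856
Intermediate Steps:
(60386 - 328798)/(466313 + j) = (60386 - 328798)/(466313 - 149999) = -268412/316314 = -268412*1/316314 = -134206/158157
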